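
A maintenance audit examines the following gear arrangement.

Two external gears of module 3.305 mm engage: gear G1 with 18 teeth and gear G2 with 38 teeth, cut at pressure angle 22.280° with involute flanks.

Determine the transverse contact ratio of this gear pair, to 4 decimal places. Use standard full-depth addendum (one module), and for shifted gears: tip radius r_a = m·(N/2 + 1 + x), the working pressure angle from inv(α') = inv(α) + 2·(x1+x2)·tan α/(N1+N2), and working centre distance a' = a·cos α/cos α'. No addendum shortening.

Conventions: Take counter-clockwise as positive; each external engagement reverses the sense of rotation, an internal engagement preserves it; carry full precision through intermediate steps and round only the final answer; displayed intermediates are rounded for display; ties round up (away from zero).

1.5320

recognized (one external pair, fixed centres): single-mesh tooth geometry, m = 3.305, N1 = 18, N2 = 38
base radii: r_b1 = 27.524301, r_b2 = 58.106858
tip radii: r_a1 = 33.050000, r_a2 = 66.100000
no profile shift: α' = α, a' = a
action lengths: √(r_a1²−r_b1²) = 18.295227, √(r_a2²−r_b2²) = 31.508777
base pitch p_b = π·m·cos α = 9.607794
CR = (18.295227 + 31.508777 − 92.540000·sin 22.28000°)/9.607794 = 1.531988
contact ratio ≈ 1.5320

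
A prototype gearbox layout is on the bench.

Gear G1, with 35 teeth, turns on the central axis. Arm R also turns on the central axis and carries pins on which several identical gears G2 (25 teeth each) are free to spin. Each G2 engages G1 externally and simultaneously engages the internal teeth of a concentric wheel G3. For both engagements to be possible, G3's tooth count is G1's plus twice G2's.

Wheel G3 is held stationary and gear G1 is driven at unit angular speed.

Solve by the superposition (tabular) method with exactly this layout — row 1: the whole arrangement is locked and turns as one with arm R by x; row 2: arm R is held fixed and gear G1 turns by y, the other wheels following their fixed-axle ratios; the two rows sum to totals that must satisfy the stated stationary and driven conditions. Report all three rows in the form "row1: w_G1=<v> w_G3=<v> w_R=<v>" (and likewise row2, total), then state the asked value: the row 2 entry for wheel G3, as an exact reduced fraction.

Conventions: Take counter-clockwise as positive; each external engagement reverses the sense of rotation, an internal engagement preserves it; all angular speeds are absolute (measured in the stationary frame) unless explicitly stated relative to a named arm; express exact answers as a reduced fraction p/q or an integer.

recognized (axles ride arm R): planetary set, 35/25/85 teeth
superposition row 1 [locked train]: every member turns x
superposition row 2 [arm held]: sun y, ring −(35/85)·y, arm 0
boundary: total ω_ring = x − (35/85)·y = 0 and total ω_sun = x + y = 1  ⇒  y = 17/24, x = 7/24
row 2 ring = −(35/85)·17/24 = -7/24
totals (row 1 + row 2): sun 7/24 + 17/24 = 1, ring 7/24 + (-7/24) = 0, arm 7/24 + 0 = 7/24
asked cell (row2, ring) = -7/24

row1: w_G1=7/24 w_G3=7/24 w_R=7/24
row2: w_G1=17/24 w_G3=-7/24 w_R=0
total: w_G1=1 w_G3=0 w_R=7/24
asked value: -7/24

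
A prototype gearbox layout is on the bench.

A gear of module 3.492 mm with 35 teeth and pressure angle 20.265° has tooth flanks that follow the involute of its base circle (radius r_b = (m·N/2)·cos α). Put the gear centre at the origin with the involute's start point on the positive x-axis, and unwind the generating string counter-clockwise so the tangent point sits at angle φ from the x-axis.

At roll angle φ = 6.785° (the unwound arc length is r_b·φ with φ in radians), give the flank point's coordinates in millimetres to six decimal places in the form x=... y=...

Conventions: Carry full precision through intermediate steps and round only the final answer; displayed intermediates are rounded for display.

recognized (one wheel, involute flank): single-mesh tooth geometry, m = 3.492, N = 35
pitch radius r_p = m·N/2 = 3.492·35/2 = 61.110000
base radius r_b = r_p·cos α = 61.110000·cos 20.265° = 57.327333
roll angle φ = 6.785° = 0.11842059 rad
x = r_b·(cos φ + φ·sin φ) = 57.727888
y = r_b·(sin φ − φ·cos φ) = 0.031689

x=57.727888 y=0.031689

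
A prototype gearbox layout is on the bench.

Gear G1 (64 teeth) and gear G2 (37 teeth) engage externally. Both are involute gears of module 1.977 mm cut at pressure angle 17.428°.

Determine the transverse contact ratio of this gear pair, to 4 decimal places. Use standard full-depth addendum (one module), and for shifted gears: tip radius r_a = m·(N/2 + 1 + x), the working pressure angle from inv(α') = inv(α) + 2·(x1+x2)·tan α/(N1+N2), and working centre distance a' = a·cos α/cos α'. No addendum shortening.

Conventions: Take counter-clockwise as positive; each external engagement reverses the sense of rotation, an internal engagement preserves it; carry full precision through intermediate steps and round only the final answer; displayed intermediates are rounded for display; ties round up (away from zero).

1.8976

single-mesh involute tooth geometry (64T engaging 37T at module 1.977)
base radii: r_b1 = 60.359808, r_b2 = 34.895514
tip radii: r_a1 = 65.241000, r_a2 = 38.551500
no profile shift: α' = α, a' = a
action lengths: √(r_a1²−r_b1²) = 24.760487, √(r_a2²−r_b2²) = 16.386619
base pitch p_b = π·m·cos α = 5.925810
CR = (24.760487 + 16.386619 − 99.838500·sin 17.42800°)/5.925810 = 1.897592
contact ratio ≈ 1.8976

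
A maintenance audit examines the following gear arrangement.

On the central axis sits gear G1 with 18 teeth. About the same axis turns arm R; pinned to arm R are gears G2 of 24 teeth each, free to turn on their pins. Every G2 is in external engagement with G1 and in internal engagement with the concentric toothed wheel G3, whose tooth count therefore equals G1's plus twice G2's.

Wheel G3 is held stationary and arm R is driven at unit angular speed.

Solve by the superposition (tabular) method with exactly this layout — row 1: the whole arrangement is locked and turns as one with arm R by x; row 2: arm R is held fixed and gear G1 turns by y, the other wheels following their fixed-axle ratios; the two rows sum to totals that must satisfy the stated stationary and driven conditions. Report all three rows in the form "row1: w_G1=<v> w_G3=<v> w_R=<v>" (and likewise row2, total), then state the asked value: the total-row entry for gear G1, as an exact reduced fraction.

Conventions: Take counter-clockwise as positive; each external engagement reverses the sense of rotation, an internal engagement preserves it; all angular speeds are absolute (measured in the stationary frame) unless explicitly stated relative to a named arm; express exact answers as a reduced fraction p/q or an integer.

row1: w_G1=1 w_G3=1 w_R=1
row2: w_G1=11/3 w_G3=-1 w_R=0
total: w_G1=14/3 w_G3=0 w_R=1
asked value: 14/3

topology: planetary set — G1 18T / G2 24T / G3 66T, arm = carrier (Willis)
superposition row 1 [locked train]: every member turns x
row 2 (arm held, sun turns y): ω_ring = −(18/66)·y, ω_arm = 0
boundary: total ω_ring = x − (18/66)·y = 0 and total ω_arm = x = 1  ⇒  y = 11/3, x = 1
row 2 ring = −(18/66)·11/3 = -1
totals (row 1 + row 2): sun 1 + 11/3 = 14/3, ring 1 + (-1) = 0, arm 1 + 0 = 1
asked cell (total, sun) = 14/3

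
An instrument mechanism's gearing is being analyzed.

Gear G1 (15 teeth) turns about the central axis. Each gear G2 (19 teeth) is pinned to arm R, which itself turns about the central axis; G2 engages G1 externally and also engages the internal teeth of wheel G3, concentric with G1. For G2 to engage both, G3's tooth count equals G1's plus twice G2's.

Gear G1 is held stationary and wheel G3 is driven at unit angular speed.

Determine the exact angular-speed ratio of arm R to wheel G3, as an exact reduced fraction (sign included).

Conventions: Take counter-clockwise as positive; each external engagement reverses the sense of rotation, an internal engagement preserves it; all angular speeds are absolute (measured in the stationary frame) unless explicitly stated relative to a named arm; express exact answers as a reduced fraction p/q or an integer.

recognized (axles ride arm R): planetary set, 15/19/53 teeth
ring teeth: 15 + 2·19 = 53
15(ω_sun−ω_arm) = −53(ω_ring−ω_arm),  ω_sun = 0, ω_ring = 1
15(0−ω_arm) = −53(1−ω_arm)  ⇒  68·ω_arm = 53  ⇒  ω_arm = 53/68
ω_out/ω_in = 53/68

53/68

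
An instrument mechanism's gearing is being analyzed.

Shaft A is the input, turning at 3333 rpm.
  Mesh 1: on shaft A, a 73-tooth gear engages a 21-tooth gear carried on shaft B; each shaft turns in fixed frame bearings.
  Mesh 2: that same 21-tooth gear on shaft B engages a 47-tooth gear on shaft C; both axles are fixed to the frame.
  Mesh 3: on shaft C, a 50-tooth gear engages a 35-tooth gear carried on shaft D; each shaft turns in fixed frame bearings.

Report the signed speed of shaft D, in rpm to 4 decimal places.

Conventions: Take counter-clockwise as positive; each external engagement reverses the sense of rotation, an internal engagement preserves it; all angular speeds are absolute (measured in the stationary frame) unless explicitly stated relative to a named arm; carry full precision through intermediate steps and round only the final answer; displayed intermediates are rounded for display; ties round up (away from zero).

-7395.4103 rpm

3-mesh fixed-axis compound train (all bearings frame-fixed)
mesh 1 [73T→21T]: ω = 3333.0000×73/21 = 11586.1429 rpm, sense flips to −
mesh 2 [21T→47T]: ω = 11586.1429×21/47 = 5176.7872 rpm, sense flips to +
mesh 3 [50T→35T]: ω = 5176.7872×50/35 = 7395.4103 rpm, sense flips to −
signed output speed = -7395.4103 rpm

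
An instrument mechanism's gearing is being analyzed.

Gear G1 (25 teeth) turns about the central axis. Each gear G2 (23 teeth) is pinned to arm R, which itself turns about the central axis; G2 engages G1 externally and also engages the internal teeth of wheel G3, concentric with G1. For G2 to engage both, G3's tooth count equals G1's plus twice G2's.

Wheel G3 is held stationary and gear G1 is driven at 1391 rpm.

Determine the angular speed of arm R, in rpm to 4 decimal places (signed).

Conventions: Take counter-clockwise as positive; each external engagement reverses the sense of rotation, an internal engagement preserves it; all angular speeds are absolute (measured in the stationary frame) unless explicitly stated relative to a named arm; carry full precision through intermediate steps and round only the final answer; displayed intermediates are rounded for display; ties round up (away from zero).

recognized (axles ride arm R): planetary set, 25/23/71 teeth
normalise by the input: solve with ω_sun = 1, then scale by 1391 rpm
ring teeth: 25 + 2·23 = 71
25(ω_sun−ω_arm) = −71(ω_ring−ω_arm),  ω_ring = 0, ω_sun = 1
25(1−ω_arm) = −71(0−ω_arm)  ⇒  96·ω_arm = 25  ⇒  ω_arm = 25/96
scale: ω_arm = 25/96 × 1391 rpm = +362.2396 rpm

+362.2396 rpm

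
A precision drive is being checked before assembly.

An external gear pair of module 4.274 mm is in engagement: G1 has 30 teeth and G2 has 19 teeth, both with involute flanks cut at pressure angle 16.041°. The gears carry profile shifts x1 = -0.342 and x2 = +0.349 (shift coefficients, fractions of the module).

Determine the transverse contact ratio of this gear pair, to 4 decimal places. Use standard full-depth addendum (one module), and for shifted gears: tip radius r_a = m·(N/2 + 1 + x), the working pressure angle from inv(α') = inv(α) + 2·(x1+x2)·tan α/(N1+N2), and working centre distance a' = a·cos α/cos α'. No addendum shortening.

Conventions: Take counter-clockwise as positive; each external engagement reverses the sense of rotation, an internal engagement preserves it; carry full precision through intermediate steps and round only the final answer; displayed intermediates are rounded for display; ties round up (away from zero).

recognized (one external pair, fixed centres): single-mesh tooth geometry, m = 4.274, N1 = 30, N2 = 19
base radii: r_b1 = 61.613826, r_b2 = 39.022090
tip radii: r_a1 = 66.922292, r_a2 = 46.368626
inv(α') = inv(16.041°) + 2·(-0.342+0.349)·tan α/(30+19) = 0.00763385  ⇒  α' = 16.09772°
a' = a·cos α / cos α' = 104.7130·cos 16.041°/cos 16.09772° = 104.742867
action lengths: √(r_a1²−r_b1²) = 26.121439, √(r_a2²−r_b2²) = 25.046476
base pitch p_b = π·m·cos α = 12.904370
CR = (26.121439 + 25.046476 − 104.742867·sin 16.09772°)/12.904370 = 1.714550
contact ratio ≈ 1.7145

1.7145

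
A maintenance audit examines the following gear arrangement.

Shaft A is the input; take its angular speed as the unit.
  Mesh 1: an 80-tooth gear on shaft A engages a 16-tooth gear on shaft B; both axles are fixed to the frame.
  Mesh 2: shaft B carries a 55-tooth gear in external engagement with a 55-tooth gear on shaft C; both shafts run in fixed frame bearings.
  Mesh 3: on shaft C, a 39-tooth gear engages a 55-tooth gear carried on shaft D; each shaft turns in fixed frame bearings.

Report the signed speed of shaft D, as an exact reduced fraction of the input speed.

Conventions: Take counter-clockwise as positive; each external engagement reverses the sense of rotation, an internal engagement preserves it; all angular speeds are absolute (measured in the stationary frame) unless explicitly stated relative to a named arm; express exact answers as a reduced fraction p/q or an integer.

3-mesh fixed-axis compound train (all bearings frame-fixed)
mesh 1 [80T→16T]: |ω|/ω_in = 1×80/16 = 5, sense flips to −
mesh 2 [55T→55T]: |ω|/ω_in = 5×55/55 = 5, sense flips to +
mesh 3 [39T→55T]: |ω|/ω_in = 5×39/55 = 39/11, sense flips to −
signed output speed (× input speed) = -39/11

-39/11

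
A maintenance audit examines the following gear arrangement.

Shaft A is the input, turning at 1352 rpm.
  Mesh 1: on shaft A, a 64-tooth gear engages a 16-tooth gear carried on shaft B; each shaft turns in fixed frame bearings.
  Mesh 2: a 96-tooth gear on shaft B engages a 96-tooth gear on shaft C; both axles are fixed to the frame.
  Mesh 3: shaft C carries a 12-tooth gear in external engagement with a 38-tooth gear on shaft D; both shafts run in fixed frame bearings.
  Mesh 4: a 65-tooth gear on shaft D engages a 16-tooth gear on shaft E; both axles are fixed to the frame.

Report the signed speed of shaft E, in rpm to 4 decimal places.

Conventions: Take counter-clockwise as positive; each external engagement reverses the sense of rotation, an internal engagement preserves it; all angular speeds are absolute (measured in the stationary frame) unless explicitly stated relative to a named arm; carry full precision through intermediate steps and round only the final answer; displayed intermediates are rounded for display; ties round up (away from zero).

class = fixed-axis compound train [4 meshes; 4 ratios multiply, 4 sense flips]
mesh 1 [64T→16T]: ω = 1352.0000×64/16 = 5408.0000 rpm, sense flips to −
mesh 2 [96T→96T]: ω = 5408.0000×96/96 = 5408.0000 rpm, sense flips to +
mesh 3 [12T→38T]: ω = 5408.0000×12/38 = 1707.7895 rpm, sense flips to −
mesh 4 [65T→16T]: ω = 1707.7895×65/16 = 6937.8947 rpm, sense flips to +
signed output speed = +6937.8947 rpm

+6937.8947 rpm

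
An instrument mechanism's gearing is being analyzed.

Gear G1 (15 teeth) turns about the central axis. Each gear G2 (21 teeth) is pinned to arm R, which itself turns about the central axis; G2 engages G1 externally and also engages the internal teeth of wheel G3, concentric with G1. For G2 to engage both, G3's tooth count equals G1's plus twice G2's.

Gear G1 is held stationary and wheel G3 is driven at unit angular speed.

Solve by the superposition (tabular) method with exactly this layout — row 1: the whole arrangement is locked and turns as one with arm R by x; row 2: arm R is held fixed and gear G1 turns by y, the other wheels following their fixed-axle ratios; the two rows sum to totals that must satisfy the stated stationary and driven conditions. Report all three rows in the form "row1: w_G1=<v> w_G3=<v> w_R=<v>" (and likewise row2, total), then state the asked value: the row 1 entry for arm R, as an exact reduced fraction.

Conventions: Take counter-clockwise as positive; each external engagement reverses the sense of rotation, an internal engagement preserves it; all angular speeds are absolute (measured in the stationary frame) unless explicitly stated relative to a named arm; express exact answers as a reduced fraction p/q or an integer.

recognized (axles ride arm R): planetary set, 15/21/57 teeth
row 1 (train locked, turned with arm): all members turn x
row 2 — arm fixed, fixed-axis ratios: sun y, ring −(15/57)·y, arm 0
boundary: total ω_sun = x + y = 0 and total ω_ring = x − (15/57)·y = 1  ⇒  y = -19/24, x = 19/24
row 2 ring = −(15/57)·(-19/24) = 5/24
totals (row 1 + row 2): sun 19/24 + (-19/24) = 0, ring 19/24 + 5/24 = 1, arm 19/24 + 0 = 19/24
asked cell (row1, arm) = 19/24

row1: w_G1=19/24 w_G3=19/24 w_R=19/24
row2: w_G1=-19/24 w_G3=5/24 w_R=0
total: w_G1=0 w_G3=1 w_R=19/24
asked value: 19/24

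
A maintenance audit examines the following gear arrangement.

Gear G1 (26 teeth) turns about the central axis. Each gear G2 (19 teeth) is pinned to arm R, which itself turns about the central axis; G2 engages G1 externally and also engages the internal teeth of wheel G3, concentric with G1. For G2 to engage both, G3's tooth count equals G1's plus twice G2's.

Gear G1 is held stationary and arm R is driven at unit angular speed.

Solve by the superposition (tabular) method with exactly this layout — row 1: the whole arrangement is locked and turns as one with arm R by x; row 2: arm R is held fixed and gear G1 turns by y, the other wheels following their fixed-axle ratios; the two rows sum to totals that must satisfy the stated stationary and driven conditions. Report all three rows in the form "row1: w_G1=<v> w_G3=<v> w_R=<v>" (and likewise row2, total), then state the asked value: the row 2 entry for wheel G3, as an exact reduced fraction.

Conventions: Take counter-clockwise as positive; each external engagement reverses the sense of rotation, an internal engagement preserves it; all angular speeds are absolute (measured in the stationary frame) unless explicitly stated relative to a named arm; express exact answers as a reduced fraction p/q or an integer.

class = planetary set [G3 = 26+2·19 = 64; Willis about the carrier]
row 1: whole set turns with the arm by x
row 2 — arm fixed, fixed-axis ratios: sun y, ring −(26/64)·y, arm 0
boundary: total ω_sun = x + y = 0 and total ω_arm = x = 1  ⇒  y = -1, x = 1
row 2 ring = −(26/64)·(-1) = 13/32
totals (row 1 + row 2): sun 1 + (-1) = 0, ring 1 + 13/32 = 45/32, arm 1 + 0 = 1
asked cell (row2, ring) = 13/32

row1: w_G1=1 w_G3=1 w_R=1
row2: w_G1=-1 w_G3=13/32 w_R=0
total: w_G1=0 w_G3=45/32 w_R=1
asked value: 13/32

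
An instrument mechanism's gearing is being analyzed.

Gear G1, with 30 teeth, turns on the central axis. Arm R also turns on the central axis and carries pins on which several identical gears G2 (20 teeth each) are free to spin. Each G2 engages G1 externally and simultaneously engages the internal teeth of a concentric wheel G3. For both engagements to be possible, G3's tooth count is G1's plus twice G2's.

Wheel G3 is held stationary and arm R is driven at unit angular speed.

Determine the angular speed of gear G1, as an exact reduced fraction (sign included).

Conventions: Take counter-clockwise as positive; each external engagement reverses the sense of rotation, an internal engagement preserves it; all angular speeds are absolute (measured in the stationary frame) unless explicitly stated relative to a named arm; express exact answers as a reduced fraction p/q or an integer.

class = planetary set [G3 = 30+2·20 = 70; Willis about the carrier]
ring teeth: 30 + 2·20 = 70
30(ω_sun−ω_arm) = −70(ω_ring−ω_arm),  ω_ring = 0, ω_arm = 1
ω_sun = 1 − (70/30)(0−1) = 10/3
exact speed ratio = 10/3

10/3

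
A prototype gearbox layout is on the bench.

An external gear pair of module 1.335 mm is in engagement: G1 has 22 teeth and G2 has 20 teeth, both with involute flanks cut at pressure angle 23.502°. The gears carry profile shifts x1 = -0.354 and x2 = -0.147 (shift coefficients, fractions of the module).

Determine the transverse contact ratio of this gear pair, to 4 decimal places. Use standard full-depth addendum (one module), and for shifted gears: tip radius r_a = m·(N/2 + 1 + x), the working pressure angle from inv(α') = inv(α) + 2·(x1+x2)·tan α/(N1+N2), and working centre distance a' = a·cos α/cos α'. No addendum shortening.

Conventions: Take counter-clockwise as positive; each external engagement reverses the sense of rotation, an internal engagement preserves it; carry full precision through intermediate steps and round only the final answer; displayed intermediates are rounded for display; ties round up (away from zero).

recognized (one external pair, fixed centres): single-mesh tooth geometry, m = 1.335, N1 = 22, N2 = 20
base radii: r_b1 = 13.466823, r_b2 = 12.242566
tip radii: r_a1 = 15.547410, r_a2 = 14.488755
inv(α') = inv(23.502°) + 2·(-0.354-0.147)·tan α/(22+20) = 0.01429223  ⇒  α' = 19.73134°
a' = a·cos α / cos α' = 28.0350·cos 23.502°/cos 19.73134° = 27.313047
action lengths: √(r_a1²−r_b1²) = 7.769597, √(r_a2²−r_b2²) = 7.748780
base pitch p_b = π·m·cos α = 3.846116
CR = (7.769597 + 7.748780 − 27.313047·sin 19.73134°)/3.846116 = 1.637292
contact ratio ≈ 1.6373

1.6373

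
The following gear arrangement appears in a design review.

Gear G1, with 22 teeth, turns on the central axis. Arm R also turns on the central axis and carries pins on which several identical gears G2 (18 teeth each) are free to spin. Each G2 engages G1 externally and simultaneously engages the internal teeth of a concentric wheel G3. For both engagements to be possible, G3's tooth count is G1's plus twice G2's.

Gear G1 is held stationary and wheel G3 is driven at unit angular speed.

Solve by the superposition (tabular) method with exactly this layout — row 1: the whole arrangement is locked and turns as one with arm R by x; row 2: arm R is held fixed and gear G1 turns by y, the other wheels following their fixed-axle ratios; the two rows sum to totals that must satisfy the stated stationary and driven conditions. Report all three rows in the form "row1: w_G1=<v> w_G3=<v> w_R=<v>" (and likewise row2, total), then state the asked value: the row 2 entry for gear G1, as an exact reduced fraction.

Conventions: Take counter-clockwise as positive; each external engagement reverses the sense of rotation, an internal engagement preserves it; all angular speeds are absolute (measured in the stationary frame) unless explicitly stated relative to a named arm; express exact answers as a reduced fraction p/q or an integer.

row1: w_G1=29/40 w_G3=29/40 w_R=29/40
row2: w_G1=-29/40 w_G3=11/40 w_R=0
total: w_G1=0 w_G3=1 w_R=29/40
asked value: -29/40

recognized (axles ride arm R): planetary set, 22/18/58 teeth
superposition row 1 [locked train]: every member turns x
row 2 — arm fixed, fixed-axis ratios: sun y, ring −(22/58)·y, arm 0
boundary: total ω_sun = x + y = 0 and total ω_ring = x − (22/58)·y = 1  ⇒  y = -29/40, x = 29/40
row 2 ring = −(22/58)·(-29/40) = 11/40
totals (row 1 + row 2): sun 29/40 + (-29/40) = 0, ring 29/40 + 11/40 = 1, arm 29/40 + 0 = 29/40
asked cell (row2, sun) = -29/40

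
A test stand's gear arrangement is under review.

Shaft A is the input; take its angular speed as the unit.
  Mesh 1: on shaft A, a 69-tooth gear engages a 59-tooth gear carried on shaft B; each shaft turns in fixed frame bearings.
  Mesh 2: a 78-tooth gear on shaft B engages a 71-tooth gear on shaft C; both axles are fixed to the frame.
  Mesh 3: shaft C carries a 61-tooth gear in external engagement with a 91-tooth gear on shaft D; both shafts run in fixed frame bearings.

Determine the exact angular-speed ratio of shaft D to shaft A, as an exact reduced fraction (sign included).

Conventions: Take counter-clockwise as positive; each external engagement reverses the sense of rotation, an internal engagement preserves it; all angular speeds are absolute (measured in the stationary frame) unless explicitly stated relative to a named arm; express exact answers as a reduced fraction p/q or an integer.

class = fixed-axis compound train [3 meshes; 3 ratios multiply, 3 sense flips]
mesh 1 [69T→59T]: running ratio 69/59, sense −
mesh 2 [78T→71T]: running ratio 5382/4189, sense +
mesh 3 [61T→91T]: running ratio 25254/29323, sense −
ω_out/ω_in = -25254/29323

-25254/29323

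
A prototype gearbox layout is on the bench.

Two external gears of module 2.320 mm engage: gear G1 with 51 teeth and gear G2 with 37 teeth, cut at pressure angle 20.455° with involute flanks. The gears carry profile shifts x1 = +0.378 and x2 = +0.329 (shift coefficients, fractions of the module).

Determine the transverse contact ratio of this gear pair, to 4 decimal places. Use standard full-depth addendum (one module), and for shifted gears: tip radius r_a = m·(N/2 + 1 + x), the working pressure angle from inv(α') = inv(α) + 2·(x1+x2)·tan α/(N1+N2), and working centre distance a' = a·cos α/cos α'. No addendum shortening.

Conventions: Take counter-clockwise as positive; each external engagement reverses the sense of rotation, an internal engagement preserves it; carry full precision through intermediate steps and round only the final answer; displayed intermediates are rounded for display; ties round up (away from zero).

1.6093

class = single-mesh tooth geometry [involute pair 51T × 37T, m = 2.320]
base radii: r_b1 = 55.429782, r_b2 = 40.213763
tip radii: r_a1 = 62.356960, r_a2 = 46.003280
inv(α') = inv(20.455°) + 2·(+0.378+0.329)·tan α/(51+37) = 0.02197592  ⇒  α' = 22.65294°
a' = a·cos α / cos α' = 102.0800·cos 20.455°/cos 22.65294° = 103.638784
action lengths: √(r_a1²−r_b1²) = 28.564484, √(r_a2²−r_b2²) = 22.341777
base pitch p_b = π·m·cos α = 6.828933
CR = (28.564484 + 22.341777 − 103.638784·sin 22.65294°)/6.828933 = 1.609326
contact ratio ≈ 1.6093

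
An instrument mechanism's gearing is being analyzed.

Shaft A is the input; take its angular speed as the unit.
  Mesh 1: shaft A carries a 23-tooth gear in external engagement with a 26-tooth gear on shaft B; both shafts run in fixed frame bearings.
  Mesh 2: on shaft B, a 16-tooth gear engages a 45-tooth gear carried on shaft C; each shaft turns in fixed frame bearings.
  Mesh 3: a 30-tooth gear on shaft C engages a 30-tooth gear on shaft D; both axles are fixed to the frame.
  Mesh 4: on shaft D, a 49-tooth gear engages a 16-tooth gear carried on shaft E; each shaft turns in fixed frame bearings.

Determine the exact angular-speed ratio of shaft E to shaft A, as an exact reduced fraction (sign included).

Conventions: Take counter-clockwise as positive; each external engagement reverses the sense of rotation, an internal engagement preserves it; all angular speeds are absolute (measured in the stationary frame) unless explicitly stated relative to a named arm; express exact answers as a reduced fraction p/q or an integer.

class = fixed-axis compound train [4 meshes; 4 ratios multiply, 4 sense flips]
mesh 1 [23T→26T]: running ratio 23/26, sense −
mesh 2 [16T→45T]: running ratio 184/585, sense +
mesh 3 [30T→30T]: running ratio 184/585, sense −
mesh 4 [49T→16T]: running ratio 1127/1170, sense +
ω_out/ω_in = 1127/1170

1127/1170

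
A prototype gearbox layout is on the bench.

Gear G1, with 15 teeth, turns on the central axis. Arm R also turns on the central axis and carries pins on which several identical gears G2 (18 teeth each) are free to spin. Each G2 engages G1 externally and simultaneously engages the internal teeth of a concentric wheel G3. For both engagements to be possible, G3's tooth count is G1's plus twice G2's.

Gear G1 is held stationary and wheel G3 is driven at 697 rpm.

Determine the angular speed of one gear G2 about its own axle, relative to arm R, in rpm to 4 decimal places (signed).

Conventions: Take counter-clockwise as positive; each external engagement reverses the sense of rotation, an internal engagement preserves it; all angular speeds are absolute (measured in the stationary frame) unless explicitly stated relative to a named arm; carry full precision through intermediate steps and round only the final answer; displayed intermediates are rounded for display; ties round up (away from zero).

planetary set (15T centre, 18T on arm, 51T internal) — Willis relation
normalise by the input: solve with ω_ring = 1, then scale by 697 rpm
ring teeth: 15 + 2·18 = 51
15(ω_sun−ω_arm) = −51(ω_ring−ω_arm),  ω_sun = 0, ω_ring = 1
15(0−ω_arm) = −51(1−ω_arm)  ⇒  66·ω_arm = 51  ⇒  ω_arm = 17/22
sun–planet mesh: 15·(0−17/22) = −18·(ω_p−ω_arm)  ⇒  ω_p−ω_arm = 85/132
scale: ω_p−ω_arm = 85/132 × 697 rpm = +448.8258 rpm

+448.8258 rpm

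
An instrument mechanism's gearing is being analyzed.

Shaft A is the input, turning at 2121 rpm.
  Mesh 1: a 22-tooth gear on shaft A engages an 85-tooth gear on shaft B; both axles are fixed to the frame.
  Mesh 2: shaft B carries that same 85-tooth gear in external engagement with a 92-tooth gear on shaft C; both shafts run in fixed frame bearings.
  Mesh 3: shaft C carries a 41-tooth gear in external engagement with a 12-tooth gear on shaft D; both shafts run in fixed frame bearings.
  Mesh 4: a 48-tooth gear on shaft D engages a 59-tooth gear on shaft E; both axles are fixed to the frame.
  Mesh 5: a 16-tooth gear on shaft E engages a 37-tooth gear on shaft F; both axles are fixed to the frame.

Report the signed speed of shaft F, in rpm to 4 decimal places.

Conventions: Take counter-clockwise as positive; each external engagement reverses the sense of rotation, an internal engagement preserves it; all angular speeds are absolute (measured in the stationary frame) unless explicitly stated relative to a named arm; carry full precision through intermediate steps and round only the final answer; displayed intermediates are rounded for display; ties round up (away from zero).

-609.6571 rpm

topology: fixed-axis compound train — 5 meshes, A→F
mesh 1 [22T→85T]: ω = 2121.0000×22/85 = 548.9647 rpm, sense flips to −
mesh 2 [85T→92T]: ω = 548.9647×85/92 = 507.1957 rpm, sense flips to +
mesh 3 [41T→12T]: ω = 507.1957×41/12 = 1732.9185 rpm, sense flips to −
mesh 4 [48T→59T]: ω = 1732.9185×48/59 = 1409.8320 rpm, sense flips to +
mesh 5 [16T→37T]: ω = 1409.8320×16/37 = 609.6571 rpm, sense flips to −
signed output speed = -609.6571 rpm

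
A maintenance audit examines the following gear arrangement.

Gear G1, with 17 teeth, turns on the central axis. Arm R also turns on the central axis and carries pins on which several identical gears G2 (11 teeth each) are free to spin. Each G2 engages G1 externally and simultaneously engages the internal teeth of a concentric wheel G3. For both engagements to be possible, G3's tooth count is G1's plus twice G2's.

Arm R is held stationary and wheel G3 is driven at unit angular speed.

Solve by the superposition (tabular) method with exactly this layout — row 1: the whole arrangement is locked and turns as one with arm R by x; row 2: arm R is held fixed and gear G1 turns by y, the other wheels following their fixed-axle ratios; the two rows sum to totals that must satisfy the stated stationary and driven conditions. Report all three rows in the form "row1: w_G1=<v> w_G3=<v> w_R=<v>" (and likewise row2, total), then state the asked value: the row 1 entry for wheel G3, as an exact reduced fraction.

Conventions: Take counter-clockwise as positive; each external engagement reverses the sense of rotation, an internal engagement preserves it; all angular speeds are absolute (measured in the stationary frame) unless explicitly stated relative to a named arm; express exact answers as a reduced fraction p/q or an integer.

row1: w_G1=0 w_G3=0 w_R=0
row2: w_G1=-39/17 w_G3=1 w_R=0
total: w_G1=-39/17 w_G3=1 w_R=0
asked value: 0

class = planetary set [G3 = 17+2·11 = 39; Willis about the carrier]
row 1 (train locked, turned with arm): all members turn x
superposition row 2 [arm held]: sun y, ring −(17/39)·y, arm 0
boundary: total ω_arm = x = 0 and total ω_ring = x − (17/39)·y = 1  ⇒  y = -39/17, x = 0
row 2 ring = −(17/39)·(-39/17) = 1
totals (row 1 + row 2): sun 0 + (-39/17) = -39/17, ring 0 + 1 = 1, arm 0 + 0 = 0
asked cell (row1, ring) = 0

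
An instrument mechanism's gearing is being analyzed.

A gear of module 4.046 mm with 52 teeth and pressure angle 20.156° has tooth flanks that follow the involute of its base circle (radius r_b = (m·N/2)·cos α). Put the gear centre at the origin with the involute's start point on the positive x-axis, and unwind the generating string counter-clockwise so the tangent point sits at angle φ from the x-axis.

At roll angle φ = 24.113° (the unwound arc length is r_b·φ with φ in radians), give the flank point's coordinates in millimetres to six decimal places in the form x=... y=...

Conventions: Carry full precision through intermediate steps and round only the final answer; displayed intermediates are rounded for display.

topology: single-mesh involute geometry — m = 4.046, N = 52
pitch radius r_p = m·N/2 = 4.046·52/2 = 105.196000
base radius r_b = r_p·cos α = 105.196000·cos 20.156° = 98.753578
roll angle φ = 24.113° = 0.42085124 rad
x = r_b·(cos φ + φ·sin φ) = 107.115542
y = r_b·(sin φ − φ·cos φ) = 2.410493

x=107.115542 y=2.410493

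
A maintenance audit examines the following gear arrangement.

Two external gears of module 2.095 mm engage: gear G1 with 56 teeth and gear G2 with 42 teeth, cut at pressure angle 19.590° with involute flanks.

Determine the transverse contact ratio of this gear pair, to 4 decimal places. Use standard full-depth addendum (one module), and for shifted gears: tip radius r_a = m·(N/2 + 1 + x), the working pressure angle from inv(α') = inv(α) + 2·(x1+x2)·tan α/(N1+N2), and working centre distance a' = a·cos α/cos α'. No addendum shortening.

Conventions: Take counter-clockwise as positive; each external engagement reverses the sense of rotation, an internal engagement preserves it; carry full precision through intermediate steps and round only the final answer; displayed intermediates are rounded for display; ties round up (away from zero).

class = single-mesh tooth geometry [involute pair 56T × 42T, m = 2.095]
base radii: r_b1 = 55.264524, r_b2 = 41.448393
tip radii: r_a1 = 60.755000, r_a2 = 46.090000
no profile shift: α' = α, a' = a
action lengths: √(r_a1²−r_b1²) = 25.238907, √(r_a2²−r_b2²) = 20.157352
base pitch p_b = π·m·cos α = 6.200665
CR = (25.238907 + 20.157352 − 102.655000·sin 19.59000°)/6.200665 = 1.770352
contact ratio ≈ 1.7704

1.7704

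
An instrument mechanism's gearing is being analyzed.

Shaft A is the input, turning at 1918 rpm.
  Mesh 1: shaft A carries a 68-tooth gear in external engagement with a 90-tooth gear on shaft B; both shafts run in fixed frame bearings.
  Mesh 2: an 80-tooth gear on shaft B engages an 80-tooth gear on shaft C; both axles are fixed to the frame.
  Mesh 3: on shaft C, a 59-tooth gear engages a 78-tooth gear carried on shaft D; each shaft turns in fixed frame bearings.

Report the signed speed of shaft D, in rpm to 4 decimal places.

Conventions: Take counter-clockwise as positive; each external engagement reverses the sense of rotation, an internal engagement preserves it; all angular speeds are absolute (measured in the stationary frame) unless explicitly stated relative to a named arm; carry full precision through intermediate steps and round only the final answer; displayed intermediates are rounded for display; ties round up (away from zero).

topology: fixed-axis compound train — 3 meshes, A→D
mesh 1 [68T→90T]: ω = 1918.0000×68/90 = 1449.1556 rpm, sense flips to −
mesh 2 [80T→80T]: ω = 1449.1556×80/80 = 1449.1556 rpm, sense flips to +
mesh 3 [59T→78T]: ω = 1449.1556×59/78 = 1096.1561 rpm, sense flips to −
signed output speed = -1096.1561 rpm

-1096.1561 rpm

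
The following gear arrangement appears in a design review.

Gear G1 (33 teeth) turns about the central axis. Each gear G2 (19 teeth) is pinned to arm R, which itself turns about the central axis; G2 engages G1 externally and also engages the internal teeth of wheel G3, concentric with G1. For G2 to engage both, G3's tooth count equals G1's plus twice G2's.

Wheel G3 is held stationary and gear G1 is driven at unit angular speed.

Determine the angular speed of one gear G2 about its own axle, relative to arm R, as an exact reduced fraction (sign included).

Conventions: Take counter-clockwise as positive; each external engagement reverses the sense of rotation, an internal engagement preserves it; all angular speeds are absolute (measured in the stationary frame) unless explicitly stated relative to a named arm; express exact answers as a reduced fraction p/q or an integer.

class = planetary set [G3 = 33+2·19 = 71; Willis about the carrier]
ring teeth: 33 + 2·19 = 71
33(ω_sun−ω_arm) = −71(ω_ring−ω_arm),  ω_ring = 0, ω_sun = 1
33(1−ω_arm) = −71(0−ω_arm)  ⇒  104·ω_arm = 33  ⇒  ω_arm = 33/104
sun–planet mesh: 33·(1−33/104) = −19·(ω_p−ω_arm)  ⇒  ω_p−ω_arm = -2343/1976
exact speed ratio = -2343/1976

-2343/1976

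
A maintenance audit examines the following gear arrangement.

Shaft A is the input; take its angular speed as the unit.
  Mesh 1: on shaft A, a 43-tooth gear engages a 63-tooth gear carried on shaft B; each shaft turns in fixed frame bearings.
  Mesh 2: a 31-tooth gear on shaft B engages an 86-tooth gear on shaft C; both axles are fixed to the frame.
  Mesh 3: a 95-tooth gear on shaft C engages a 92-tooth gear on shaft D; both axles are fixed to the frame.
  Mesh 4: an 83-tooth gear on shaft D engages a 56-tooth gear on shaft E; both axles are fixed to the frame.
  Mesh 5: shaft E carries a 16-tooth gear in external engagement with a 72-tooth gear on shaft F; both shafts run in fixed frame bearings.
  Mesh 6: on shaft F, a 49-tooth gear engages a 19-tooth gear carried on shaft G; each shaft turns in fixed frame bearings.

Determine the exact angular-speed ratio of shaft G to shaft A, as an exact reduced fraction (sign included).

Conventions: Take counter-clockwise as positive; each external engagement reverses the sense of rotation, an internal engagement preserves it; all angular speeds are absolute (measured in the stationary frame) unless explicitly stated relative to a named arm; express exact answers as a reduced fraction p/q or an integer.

12865/59616

class = fixed-axis compound train [6 meshes; 6 ratios multiply, 6 sense flips]
mesh 1 [43T→63T]: running ratio 43/63, sense −
mesh 2 [31T→86T]: running ratio 31/126, sense +
mesh 3 [95T→92T]: running ratio 2945/11592, sense −
mesh 4 [83T→56T]: running ratio 244435/649152, sense +
mesh 5 [16T→72T]: running ratio 244435/2921184, sense −
mesh 6 [49T→19T]: running ratio 12865/59616, sense +
ω_out/ω_in = 12865/59616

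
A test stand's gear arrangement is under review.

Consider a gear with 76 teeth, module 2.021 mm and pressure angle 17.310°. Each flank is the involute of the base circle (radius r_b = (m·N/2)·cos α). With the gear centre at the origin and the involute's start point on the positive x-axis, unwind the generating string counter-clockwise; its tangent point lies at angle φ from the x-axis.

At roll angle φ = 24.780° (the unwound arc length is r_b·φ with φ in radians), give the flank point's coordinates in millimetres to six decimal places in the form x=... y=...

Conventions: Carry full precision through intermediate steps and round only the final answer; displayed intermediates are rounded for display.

x=79.859611 y=1.940396

topology: single-mesh involute geometry — m = 2.021, N = 76
pitch radius r_p = m·N/2 = 2.021·76/2 = 76.798000
base radius r_b = r_p·cos α = 76.798000·cos 17.310° = 73.319733
roll angle φ = 24.780° = 0.43249259 rad
x = r_b·(cos φ + φ·sin φ) = 79.859611
y = r_b·(sin φ − φ·cos φ) = 1.940396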